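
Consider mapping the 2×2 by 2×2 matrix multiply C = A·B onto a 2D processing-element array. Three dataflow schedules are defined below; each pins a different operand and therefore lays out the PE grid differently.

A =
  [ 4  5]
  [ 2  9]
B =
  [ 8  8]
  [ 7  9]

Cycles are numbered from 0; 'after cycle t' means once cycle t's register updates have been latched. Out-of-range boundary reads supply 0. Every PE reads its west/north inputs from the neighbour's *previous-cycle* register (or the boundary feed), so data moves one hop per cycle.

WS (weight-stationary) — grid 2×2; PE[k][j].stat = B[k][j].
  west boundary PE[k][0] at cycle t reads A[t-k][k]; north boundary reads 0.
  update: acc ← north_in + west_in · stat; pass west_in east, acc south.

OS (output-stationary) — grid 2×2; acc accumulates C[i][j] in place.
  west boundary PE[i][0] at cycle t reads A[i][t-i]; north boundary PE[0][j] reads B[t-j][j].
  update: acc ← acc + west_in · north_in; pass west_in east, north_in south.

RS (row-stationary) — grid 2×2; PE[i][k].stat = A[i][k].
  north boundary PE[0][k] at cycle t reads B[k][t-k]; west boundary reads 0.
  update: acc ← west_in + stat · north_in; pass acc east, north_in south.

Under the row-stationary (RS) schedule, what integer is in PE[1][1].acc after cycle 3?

PE[1][1].acc = 97

Tracing RS — 2×2 array, target PE[1][1]:
  step 0 · PE0,1: acc=0; fwd→0 fwd↓0
  step 0 · PE1,0: acc=0; fwd→0 fwd↓0
  step 0 · PE1,1: acc=0; fwd→0 fwd↓0
  step 1 · PE0,1: acc=67; fwd→67 fwd↓7
  step 1 · PE1,0: acc=16; fwd→16 fwd↓8
  step 1 · PE1,1: acc=0; fwd→0 fwd↓0
  step 2 · PE0,1: acc=77; fwd→77 fwd↓9
  step 2 · PE1,0: acc=16; fwd→16 fwd↓8
  step 2 · PE1,1: acc=79; fwd→79 fwd↓7
  step 3 · PE0,1: acc=0; fwd→0 fwd↓0
  step 3 · PE1,0: acc=0; fwd→0 fwd↓0
  step 3 · PE1,1: acc=97; fwd→97 fwd↓9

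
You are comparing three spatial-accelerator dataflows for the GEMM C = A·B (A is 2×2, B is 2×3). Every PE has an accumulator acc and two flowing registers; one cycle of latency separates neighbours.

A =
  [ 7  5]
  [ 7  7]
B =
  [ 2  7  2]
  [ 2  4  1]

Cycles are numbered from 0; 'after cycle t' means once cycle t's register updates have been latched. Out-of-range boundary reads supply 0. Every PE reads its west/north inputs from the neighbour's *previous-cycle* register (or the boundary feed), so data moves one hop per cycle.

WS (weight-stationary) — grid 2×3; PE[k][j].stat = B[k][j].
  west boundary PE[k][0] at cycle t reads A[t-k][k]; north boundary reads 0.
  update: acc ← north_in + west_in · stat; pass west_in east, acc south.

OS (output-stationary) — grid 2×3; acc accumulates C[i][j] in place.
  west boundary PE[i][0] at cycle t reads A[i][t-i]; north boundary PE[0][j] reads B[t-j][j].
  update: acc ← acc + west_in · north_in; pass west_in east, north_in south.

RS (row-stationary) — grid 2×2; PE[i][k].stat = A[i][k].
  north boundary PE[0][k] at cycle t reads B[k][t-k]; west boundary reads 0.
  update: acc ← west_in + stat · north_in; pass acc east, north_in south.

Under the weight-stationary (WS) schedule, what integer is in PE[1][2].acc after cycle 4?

PE[1][2].acc = 21

WS on a 2×3 grid — tracing PE[1][2] and its feeders:
  0: (0,2).acc=0  regs=<0,0>
  0: (1,1).acc=0  regs=<0,0>
  0: (1,2).acc=0  regs=<0,0>
  1: (0,2).acc=0  regs=<0,0>
  1: (1,1).acc=0  regs=<0,0>
  1: (1,2).acc=0  regs=<0,0>
  2: (0,2).acc=14  regs=<7,14>
  2: (1,1).acc=69  regs=<5,69>
  2: (1,2).acc=0  regs=<0,0>
  3: (0,2).acc=14  regs=<7,14>
  3: (1,1).acc=77  regs=<7,77>
  3: (1,2).acc=19  regs=<5,19>
  4: (0,2).acc=0  regs=<0,0>
  4: (1,1).acc=0  regs=<0,0>
  4: (1,2).acc=21  regs=<7,21>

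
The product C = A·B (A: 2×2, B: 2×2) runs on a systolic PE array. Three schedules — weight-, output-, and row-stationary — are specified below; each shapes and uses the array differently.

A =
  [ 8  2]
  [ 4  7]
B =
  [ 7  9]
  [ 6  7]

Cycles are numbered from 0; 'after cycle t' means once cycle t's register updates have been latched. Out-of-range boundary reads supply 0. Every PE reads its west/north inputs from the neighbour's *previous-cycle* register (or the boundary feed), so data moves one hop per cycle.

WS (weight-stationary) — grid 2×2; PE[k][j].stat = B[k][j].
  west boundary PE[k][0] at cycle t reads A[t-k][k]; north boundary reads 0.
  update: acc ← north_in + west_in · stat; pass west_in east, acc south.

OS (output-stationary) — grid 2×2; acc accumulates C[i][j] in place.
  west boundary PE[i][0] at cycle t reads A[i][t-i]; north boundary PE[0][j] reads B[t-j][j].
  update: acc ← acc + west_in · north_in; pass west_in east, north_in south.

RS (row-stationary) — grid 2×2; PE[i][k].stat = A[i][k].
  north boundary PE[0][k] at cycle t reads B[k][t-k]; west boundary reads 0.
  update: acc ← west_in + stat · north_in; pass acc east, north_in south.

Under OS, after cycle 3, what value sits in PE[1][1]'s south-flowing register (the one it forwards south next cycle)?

OS 2×2: PE[1][1] cycle-by-cycle (with neighbour feeds):
  cycle 0: PE[0][1] → acc 0, east 0, south 0
  cycle 0: PE[1][0] → acc 0, east 0, south 0
  cycle 0: PE[1][1] → acc 0, east 0, south 0
  cycle 1: PE[0][1] → acc 72, east 8, south 9
  cycle 1: PE[1][0] → acc 28, east 4, south 7
  cycle 1: PE[1][1] → acc 0, east 0, south 0
  cycle 2: PE[0][1] → acc 86, east 2, south 7
  cycle 2: PE[1][0] → acc 70, east 7, south 6
  cycle 2: PE[1][1] → acc 36, east 4, south 9
  cycle 3: PE[0][1] → acc 86, east 0, south 0
  cycle 3: PE[1][0] → acc 70, east 0, south 0
  cycle 3: PE[1][1] → acc 85, east 7, south 7

register = 7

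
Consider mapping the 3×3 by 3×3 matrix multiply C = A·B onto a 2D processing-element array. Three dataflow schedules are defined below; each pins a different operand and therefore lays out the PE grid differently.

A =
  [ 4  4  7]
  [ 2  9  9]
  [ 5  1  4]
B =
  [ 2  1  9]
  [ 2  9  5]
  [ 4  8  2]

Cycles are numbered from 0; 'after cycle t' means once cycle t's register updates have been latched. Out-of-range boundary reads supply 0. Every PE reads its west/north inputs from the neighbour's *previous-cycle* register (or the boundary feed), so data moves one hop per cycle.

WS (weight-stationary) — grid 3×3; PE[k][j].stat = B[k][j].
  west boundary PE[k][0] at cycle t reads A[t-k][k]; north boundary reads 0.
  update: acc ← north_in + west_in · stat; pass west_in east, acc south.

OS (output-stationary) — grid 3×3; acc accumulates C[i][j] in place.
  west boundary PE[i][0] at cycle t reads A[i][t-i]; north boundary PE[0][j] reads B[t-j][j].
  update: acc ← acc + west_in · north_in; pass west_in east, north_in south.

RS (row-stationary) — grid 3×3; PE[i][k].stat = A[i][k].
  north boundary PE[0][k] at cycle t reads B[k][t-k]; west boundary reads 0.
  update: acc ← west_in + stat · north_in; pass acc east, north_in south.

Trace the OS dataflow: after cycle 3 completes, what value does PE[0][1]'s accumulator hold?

PE[0][1].acc = 96

Tracing OS — 3×3 array, target PE[0][1]:
  cycle 0: PE[0][0] → acc 8, east 4, south 2
  cycle 0: PE[0][1] → acc 0, east 0, south 0
  cycle 1: PE[0][0] → acc 16, east 4, south 2
  cycle 1: PE[0][1] → acc 4, east 4, south 1
  cycle 2: PE[0][0] → acc 44, east 7, south 4
  cycle 2: PE[0][1] → acc 40, east 4, south 9
  cycle 3: PE[0][0] → acc 44, east 0, south 0
  cycle 3: PE[0][1] → acc 96, east 7, south 8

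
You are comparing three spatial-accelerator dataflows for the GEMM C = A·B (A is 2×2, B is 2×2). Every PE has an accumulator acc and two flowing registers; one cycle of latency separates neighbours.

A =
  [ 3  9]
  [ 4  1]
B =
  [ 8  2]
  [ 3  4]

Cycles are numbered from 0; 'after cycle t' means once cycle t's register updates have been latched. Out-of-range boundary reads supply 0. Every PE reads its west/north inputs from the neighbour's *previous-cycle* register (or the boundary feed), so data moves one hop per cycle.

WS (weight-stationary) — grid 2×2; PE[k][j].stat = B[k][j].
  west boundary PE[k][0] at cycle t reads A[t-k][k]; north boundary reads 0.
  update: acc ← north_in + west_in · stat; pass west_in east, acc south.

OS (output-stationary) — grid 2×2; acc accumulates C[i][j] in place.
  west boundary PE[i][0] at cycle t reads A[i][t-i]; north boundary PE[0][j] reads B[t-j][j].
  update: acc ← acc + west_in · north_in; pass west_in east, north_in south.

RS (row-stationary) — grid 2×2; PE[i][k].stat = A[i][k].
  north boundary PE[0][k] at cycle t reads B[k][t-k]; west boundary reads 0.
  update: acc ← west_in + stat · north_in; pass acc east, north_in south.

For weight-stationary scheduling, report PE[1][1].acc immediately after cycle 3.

PE[1][1].acc = 12

WS (2×2). Following PE[1][1] plus its west/north inputs:
  0: (0,1).acc=0  regs=<0,0>
  0: (1,0).acc=0  regs=<0,0>
  0: (1,1).acc=0  regs=<0,0>
  1: (0,1).acc=6  regs=<3,6>
  1: (1,0).acc=51  regs=<9,51>
  1: (1,1).acc=0  regs=<0,0>
  2: (0,1).acc=8  regs=<4,8>
  2: (1,0).acc=35  regs=<1,35>
  2: (1,1).acc=42  regs=<9,42>
  3: (0,1).acc=0  regs=<0,0>
  3: (1,0).acc=0  regs=<0,0>
  3: (1,1).acc=12  regs=<1,12>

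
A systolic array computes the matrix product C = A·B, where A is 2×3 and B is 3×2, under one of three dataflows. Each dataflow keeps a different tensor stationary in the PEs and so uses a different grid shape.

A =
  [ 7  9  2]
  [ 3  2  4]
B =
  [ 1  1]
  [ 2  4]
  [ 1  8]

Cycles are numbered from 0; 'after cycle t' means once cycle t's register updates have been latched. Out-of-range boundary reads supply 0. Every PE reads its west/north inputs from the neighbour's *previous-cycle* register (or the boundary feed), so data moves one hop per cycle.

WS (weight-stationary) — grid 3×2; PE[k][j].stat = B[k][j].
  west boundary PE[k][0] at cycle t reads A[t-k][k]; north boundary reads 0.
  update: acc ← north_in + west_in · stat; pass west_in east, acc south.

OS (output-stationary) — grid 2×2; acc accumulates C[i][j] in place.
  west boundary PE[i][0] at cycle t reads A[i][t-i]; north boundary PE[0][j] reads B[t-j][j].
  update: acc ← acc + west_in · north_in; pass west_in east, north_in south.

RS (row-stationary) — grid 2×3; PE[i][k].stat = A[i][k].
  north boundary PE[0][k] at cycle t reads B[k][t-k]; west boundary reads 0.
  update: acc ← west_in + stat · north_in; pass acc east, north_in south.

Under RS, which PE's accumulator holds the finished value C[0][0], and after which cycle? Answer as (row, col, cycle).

Under RS, C[0][0] lands at PE[0][2]:
  [0] (0,2) acc=0 (h:0 v:0)
  [1] (0,2) acc=0 (h:0 v:0)
  [2] (0,2) acc=27 (h:27 v:1)

(row, col, cycle) = (0, 2, 2)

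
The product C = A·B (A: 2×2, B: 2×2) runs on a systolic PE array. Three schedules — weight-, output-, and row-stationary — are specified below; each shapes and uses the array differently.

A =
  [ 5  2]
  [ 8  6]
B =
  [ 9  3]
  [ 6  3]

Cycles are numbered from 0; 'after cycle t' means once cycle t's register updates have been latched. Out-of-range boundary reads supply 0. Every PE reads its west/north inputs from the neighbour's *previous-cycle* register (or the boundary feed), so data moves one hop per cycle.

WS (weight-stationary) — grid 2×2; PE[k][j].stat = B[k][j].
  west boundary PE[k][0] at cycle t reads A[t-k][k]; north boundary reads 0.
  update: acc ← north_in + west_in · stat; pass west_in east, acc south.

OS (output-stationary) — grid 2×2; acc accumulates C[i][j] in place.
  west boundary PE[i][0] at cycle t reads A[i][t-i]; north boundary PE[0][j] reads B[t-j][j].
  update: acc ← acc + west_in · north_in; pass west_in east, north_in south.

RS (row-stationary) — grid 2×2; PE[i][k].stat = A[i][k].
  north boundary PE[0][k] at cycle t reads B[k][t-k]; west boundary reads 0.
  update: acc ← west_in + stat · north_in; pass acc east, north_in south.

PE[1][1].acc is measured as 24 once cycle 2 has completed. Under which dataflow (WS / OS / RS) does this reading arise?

dataflow = OS

WS (2×2 grid), PE[1][1]:
  t=0 PE[1][1]: acc=0 h=0 v=0
  t=1 PE[1][1]: acc=0 h=0 v=0
  t=2 PE[1][1]: acc=21 h=2 v=21
OS (2×2 grid), PE[1][1]:
  t=0 PE[1][1]: acc=0 h=0 v=0
  t=1 PE[1][1]: acc=0 h=0 v=0
  t=2 PE[1][1]: acc=24 h=8 v=3
RS (2×2 grid), PE[1][1]:
  t=0 PE[1][1]: acc=0 h=0 v=0
  t=1 PE[1][1]: acc=0 h=0 v=0
  t=2 PE[1][1]: acc=108 h=108 v=6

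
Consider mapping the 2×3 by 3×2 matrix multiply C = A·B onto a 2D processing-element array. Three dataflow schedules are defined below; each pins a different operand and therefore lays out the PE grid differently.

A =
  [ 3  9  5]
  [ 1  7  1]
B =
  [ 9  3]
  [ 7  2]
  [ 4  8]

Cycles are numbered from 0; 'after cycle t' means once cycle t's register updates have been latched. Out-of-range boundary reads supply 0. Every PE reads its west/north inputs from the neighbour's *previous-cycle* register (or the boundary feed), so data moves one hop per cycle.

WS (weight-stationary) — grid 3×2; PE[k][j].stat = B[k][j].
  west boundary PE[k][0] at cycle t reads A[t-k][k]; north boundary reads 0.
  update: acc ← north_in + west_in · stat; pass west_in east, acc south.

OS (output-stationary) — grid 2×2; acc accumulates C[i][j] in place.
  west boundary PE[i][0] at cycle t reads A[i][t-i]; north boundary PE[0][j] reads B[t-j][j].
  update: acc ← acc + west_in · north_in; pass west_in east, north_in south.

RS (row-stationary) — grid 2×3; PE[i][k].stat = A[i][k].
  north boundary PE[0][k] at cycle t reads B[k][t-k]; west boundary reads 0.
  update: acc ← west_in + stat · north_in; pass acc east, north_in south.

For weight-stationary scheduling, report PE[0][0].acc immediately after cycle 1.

PE[0][0].acc = 9

Tracing WS — 3×2 array, target PE[0][0]:
  t=0 PE[0][0]: acc=27 h=3 v=27
  t=1 PE[0][0]: acc=9 h=1 v=9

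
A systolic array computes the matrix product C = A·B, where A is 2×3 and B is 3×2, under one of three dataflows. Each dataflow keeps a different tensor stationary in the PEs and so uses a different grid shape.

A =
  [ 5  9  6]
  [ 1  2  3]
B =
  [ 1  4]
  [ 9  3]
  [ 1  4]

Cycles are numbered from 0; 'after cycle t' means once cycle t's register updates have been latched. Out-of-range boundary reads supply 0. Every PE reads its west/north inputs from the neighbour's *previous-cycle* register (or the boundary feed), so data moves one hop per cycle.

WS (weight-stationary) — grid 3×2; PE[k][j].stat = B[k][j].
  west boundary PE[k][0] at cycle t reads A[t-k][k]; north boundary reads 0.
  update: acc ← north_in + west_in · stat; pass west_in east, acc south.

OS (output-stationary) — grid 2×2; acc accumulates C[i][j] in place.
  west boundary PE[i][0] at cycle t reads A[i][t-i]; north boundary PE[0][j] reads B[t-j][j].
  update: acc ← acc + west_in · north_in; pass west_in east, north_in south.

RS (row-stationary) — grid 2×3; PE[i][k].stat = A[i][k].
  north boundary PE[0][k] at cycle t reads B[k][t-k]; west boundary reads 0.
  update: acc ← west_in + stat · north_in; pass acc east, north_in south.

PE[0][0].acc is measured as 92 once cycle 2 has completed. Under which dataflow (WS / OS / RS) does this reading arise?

Under WS (3×2), PE[0][0]:
  @0  [0,0]  acc 5  |  →5  ↓5
  @1  [0,0]  acc 1  |  →1  ↓1
  @2  [0,0]  acc 0  |  →0  ↓0
Under OS (2×2), PE[0][0]:
  @0  [0,0]  acc 5  |  →5  ↓1
  @1  [0,0]  acc 86  |  →9  ↓9
  @2  [0,0]  acc 92  |  →6  ↓1
Under RS (2×3), PE[0][0]:
  @0  [0,0]  acc 5  |  →5  ↓1
  @1  [0,0]  acc 20  |  →20  ↓4
  @2  [0,0]  acc 0  |  →0  ↓0

dataflow = OS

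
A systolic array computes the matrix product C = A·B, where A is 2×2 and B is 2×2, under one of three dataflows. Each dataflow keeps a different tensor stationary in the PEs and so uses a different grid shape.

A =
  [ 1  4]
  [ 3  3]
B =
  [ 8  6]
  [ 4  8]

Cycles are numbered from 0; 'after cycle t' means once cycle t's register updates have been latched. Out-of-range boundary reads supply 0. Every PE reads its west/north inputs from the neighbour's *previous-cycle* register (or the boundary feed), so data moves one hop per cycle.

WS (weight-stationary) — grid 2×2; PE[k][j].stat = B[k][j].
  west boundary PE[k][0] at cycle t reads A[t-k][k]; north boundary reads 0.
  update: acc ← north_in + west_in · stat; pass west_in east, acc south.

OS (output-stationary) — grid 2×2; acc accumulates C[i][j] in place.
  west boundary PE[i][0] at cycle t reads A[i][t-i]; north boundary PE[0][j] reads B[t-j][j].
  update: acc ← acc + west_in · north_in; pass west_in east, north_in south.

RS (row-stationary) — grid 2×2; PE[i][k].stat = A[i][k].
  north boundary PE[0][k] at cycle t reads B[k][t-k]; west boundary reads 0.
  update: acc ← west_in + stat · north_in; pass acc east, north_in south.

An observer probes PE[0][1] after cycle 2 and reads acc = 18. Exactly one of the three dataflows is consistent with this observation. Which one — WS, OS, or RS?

dataflow = WS

WS (2×2 grid), PE[0][1]:
  after 0 — PE[0][1] acc=0, pass-E 0, pass-S 0
  after 1 — PE[0][1] acc=6, pass-E 1, pass-S 6
  after 2 — PE[0][1] acc=18, pass-E 3, pass-S 18
OS (2×2 grid), PE[0][1]:
  after 0 — PE[0][1] acc=0, pass-E 0, pass-S 0
  after 1 — PE[0][1] acc=6, pass-E 1, pass-S 6
  after 2 — PE[0][1] acc=38, pass-E 4, pass-S 8
RS (2×2 grid), PE[0][1]:
  after 0 — PE[0][1] acc=0, pass-E 0, pass-S 0
  after 1 — PE[0][1] acc=24, pass-E 24, pass-S 4
  after 2 — PE[0][1] acc=38, pass-E 38, pass-S 8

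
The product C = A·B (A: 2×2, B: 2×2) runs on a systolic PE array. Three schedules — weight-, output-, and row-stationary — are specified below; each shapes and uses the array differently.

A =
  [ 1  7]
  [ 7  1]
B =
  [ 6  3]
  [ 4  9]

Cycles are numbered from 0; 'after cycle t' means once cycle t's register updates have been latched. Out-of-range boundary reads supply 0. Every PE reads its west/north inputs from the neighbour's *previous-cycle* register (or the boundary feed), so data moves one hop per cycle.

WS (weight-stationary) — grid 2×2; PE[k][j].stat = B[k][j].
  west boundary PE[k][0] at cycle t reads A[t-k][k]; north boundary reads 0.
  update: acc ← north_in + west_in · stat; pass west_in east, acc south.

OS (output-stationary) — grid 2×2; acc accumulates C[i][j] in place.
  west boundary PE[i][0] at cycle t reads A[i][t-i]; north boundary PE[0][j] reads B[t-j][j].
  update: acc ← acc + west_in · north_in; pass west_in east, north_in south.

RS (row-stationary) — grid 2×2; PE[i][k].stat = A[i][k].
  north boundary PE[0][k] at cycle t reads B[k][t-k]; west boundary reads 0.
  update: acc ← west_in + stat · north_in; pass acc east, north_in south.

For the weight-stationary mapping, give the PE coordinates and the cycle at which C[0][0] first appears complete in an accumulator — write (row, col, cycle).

(row, col, cycle) = (1, 0, 1)

WS — PE[1][0] is where C[0][0] collects:
  @0  [1,0]  acc 0  |  →0  ↓0
  @1  [1,0]  acc 34  |  →7  ↓34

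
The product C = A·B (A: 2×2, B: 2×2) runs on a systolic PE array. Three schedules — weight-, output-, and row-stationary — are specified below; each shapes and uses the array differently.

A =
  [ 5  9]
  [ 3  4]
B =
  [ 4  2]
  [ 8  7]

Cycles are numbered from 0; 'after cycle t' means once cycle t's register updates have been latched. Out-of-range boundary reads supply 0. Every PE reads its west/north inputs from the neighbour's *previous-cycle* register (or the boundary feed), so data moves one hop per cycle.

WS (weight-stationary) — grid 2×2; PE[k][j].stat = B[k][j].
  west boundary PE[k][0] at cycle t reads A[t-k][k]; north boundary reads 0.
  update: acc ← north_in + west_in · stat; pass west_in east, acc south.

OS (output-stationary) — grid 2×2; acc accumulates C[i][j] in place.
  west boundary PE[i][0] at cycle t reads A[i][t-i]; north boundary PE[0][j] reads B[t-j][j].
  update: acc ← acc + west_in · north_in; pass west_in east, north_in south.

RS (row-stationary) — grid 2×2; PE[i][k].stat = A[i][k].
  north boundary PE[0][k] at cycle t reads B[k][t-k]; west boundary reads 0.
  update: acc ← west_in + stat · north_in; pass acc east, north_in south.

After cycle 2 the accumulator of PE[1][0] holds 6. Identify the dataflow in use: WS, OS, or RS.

Under WS (2×2), PE[1][0]:
  after 0 — PE[1][0] acc=0, pass-E 0, pass-S 0
  after 1 — PE[1][0] acc=92, pass-E 9, pass-S 92
  after 2 — PE[1][0] acc=44, pass-E 4, pass-S 44
Under OS (2×2), PE[1][0]:
  after 0 — PE[1][0] acc=0, pass-E 0, pass-S 0
  after 1 — PE[1][0] acc=12, pass-E 3, pass-S 4
  after 2 — PE[1][0] acc=44, pass-E 4, pass-S 8
Under RS (2×2), PE[1][0]:
  after 0 — PE[1][0] acc=0, pass-E 0, pass-S 0
  after 1 — PE[1][0] acc=12, pass-E 12, pass-S 4
  after 2 — PE[1][0] acc=6, pass-E 6, pass-S 2

dataflow = RS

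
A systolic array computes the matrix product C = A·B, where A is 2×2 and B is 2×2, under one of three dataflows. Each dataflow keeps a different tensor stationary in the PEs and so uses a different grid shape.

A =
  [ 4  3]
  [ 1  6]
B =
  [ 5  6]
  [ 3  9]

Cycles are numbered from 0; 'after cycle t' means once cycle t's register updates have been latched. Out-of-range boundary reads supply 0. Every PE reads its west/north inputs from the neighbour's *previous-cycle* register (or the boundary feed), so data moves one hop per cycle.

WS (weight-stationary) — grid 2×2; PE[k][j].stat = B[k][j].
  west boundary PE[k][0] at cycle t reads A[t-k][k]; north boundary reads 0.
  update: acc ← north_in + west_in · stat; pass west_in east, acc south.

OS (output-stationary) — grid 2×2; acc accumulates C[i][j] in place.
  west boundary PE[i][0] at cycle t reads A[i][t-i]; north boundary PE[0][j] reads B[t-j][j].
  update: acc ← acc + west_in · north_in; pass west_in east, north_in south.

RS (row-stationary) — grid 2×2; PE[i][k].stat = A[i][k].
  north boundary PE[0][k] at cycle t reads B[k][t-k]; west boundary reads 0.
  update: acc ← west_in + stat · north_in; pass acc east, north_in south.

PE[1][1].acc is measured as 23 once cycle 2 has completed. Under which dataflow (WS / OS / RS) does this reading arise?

WS [2×2] PE[1][1] across cycles:
  [0] (1,1) acc=0 (h:0 v:0)
  [1] (1,1) acc=0 (h:0 v:0)
  [2] (1,1) acc=51 (h:3 v:51)
OS [2×2] PE[1][1] across cycles:
  [0] (1,1) acc=0 (h:0 v:0)
  [1] (1,1) acc=0 (h:0 v:0)
  [2] (1,1) acc=6 (h:1 v:6)
RS [2×2] PE[1][1] across cycles:
  [0] (1,1) acc=0 (h:0 v:0)
  [1] (1,1) acc=0 (h:0 v:0)
  [2] (1,1) acc=23 (h:23 v:3)

dataflow = RS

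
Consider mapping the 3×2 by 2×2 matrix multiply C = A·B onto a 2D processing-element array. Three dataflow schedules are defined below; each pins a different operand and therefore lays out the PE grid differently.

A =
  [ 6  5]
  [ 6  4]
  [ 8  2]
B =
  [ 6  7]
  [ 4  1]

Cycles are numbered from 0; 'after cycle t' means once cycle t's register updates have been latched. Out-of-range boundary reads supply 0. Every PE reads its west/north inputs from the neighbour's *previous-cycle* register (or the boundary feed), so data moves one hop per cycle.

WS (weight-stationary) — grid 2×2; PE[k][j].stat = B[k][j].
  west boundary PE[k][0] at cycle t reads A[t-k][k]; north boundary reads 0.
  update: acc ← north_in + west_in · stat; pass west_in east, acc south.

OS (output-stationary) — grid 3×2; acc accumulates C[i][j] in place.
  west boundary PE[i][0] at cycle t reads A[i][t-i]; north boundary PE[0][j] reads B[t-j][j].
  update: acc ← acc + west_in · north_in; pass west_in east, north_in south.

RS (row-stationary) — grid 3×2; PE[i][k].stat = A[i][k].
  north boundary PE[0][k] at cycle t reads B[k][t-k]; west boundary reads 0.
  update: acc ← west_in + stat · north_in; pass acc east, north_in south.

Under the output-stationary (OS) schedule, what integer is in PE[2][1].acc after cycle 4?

Tracing OS — 3×2 array, target PE[2][1]:
  0: (1,1).acc=0  regs=<0,0>
  0: (2,0).acc=0  regs=<0,0>
  0: (2,1).acc=0  regs=<0,0>
  1: (1,1).acc=0  regs=<0,0>
  1: (2,0).acc=0  regs=<0,0>
  1: (2,1).acc=0  regs=<0,0>
  2: (1,1).acc=42  regs=<6,7>
  2: (2,0).acc=48  regs=<8,6>
  2: (2,1).acc=0  regs=<0,0>
  3: (1,1).acc=46  regs=<4,1>
  3: (2,0).acc=56  regs=<2,4>
  3: (2,1).acc=56  regs=<8,7>
  4: (1,1).acc=46  regs=<0,0>
  4: (2,0).acc=56  regs=<0,0>
  4: (2,1).acc=58  regs=<2,1>

PE[2][1].acc = 58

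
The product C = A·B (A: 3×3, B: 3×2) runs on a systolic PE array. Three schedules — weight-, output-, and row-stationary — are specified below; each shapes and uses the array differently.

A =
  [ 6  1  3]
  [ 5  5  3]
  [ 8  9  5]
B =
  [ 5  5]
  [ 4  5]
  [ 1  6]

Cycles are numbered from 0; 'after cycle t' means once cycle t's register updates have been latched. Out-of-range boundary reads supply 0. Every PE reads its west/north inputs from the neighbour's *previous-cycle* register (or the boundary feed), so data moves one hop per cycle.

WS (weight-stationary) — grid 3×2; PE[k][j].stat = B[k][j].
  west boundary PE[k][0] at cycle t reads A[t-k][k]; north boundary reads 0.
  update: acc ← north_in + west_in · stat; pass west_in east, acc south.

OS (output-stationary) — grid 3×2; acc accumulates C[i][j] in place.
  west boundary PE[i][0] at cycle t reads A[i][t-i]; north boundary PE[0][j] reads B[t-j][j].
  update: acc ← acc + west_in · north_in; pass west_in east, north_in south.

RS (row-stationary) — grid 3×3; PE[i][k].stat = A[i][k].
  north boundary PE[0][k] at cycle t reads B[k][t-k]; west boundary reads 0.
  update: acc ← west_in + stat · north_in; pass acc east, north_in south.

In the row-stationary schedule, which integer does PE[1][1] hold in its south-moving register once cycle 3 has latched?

RS (3×3). Following PE[1][1] plus its west/north inputs:
  @0  [0,1]  acc 0  |  →0  ↓0
  @0  [1,0]  acc 0  |  →0  ↓0
  @0  [1,1]  acc 0  |  →0  ↓0
  @1  [0,1]  acc 34  |  →34  ↓4
  @1  [1,0]  acc 25  |  →25  ↓5
  @1  [1,1]  acc 0  |  →0  ↓0
  @2  [0,1]  acc 35  |  →35  ↓5
  @2  [1,0]  acc 25  |  →25  ↓5
  @2  [1,1]  acc 45  |  →45  ↓4
  @3  [0,1]  acc 0  |  →0  ↓0
  @3  [1,0]  acc 0  |  →0  ↓0
  @3  [1,1]  acc 50  |  →50  ↓5

register = 5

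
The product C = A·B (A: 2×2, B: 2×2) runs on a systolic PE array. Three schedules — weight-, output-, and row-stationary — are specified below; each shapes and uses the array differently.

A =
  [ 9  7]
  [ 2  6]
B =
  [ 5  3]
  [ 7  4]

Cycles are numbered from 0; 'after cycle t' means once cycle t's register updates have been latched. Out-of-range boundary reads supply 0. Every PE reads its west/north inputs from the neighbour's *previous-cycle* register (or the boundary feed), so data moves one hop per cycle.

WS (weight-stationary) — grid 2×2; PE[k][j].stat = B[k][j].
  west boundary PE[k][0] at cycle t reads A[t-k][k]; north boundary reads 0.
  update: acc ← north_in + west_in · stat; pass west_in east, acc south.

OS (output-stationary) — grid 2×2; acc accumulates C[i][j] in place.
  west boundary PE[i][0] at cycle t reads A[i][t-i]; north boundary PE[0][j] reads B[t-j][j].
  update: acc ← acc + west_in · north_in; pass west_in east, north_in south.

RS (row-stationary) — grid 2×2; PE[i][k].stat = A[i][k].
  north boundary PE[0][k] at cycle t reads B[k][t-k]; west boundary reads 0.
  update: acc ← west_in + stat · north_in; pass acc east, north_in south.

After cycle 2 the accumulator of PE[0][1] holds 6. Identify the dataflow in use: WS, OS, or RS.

dataflow = WS

— WS: 2×2; PE[0][1] trace:
  cycle 0: PE[0][1] → acc 0, east 0, south 0
  cycle 1: PE[0][1] → acc 27, east 9, south 27
  cycle 2: PE[0][1] → acc 6, east 2, south 6
— OS: 2×2; PE[0][1] trace:
  cycle 0: PE[0][1] → acc 0, east 0, south 0
  cycle 1: PE[0][1] → acc 27, east 9, south 3
  cycle 2: PE[0][1] → acc 55, east 7, south 4
— RS: 2×2; PE[0][1] trace:
  cycle 0: PE[0][1] → acc 0, east 0, south 0
  cycle 1: PE[0][1] → acc 94, east 94, south 7
  cycle 2: PE[0][1] → acc 55, east 55, south 4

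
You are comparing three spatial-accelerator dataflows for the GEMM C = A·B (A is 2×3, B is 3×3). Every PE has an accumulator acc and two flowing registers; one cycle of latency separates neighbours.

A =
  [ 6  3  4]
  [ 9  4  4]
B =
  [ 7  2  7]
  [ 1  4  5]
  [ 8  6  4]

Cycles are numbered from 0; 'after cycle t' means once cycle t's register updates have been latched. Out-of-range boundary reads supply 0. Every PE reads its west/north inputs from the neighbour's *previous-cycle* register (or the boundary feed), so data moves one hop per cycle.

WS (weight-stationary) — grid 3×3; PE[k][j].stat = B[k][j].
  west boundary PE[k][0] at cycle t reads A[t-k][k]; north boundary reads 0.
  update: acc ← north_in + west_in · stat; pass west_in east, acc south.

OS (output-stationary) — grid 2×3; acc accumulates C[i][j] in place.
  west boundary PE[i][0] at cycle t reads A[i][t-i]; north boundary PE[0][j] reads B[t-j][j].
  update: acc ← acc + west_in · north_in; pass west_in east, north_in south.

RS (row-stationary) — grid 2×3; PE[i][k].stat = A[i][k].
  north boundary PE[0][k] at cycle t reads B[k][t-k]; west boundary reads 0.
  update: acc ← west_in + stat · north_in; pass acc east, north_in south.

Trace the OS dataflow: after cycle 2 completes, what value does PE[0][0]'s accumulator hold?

Tracing OS — 2×3 array, target PE[0][0]:
  c0 r0c0: 42 / 6 / 7
  c1 r0c0: 45 / 3 / 1
  c2 r0c0: 77 / 4 / 8

PE[0][0].acc = 77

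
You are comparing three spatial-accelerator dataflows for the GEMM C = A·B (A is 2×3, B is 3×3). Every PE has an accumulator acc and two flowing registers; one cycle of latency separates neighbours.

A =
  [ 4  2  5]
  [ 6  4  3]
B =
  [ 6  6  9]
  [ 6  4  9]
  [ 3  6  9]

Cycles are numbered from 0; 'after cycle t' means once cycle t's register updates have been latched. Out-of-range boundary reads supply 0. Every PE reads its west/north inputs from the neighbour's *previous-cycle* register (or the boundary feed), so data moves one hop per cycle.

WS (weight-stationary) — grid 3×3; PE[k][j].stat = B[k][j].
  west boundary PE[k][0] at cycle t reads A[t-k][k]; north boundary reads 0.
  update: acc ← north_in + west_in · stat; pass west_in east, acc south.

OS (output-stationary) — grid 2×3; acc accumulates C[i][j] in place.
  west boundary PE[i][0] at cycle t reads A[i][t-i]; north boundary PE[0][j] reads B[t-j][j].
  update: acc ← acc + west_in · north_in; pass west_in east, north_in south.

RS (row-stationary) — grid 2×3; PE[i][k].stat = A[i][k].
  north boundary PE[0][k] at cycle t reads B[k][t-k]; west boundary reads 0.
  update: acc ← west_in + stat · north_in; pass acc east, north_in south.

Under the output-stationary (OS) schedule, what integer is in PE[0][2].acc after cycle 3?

PE[0][2].acc = 54

OS (2×3). Following PE[0][2] plus its west/north inputs:
  t=0 PE[0][1]: acc=0 h=0 v=0
  t=0 PE[0][2]: acc=0 h=0 v=0
  t=1 PE[0][1]: acc=24 h=4 v=6
  t=1 PE[0][2]: acc=0 h=0 v=0
  t=2 PE[0][1]: acc=32 h=2 v=4
  t=2 PE[0][2]: acc=36 h=4 v=9
  t=3 PE[0][1]: acc=62 h=5 v=6
  t=3 PE[0][2]: acc=54 h=2 v=9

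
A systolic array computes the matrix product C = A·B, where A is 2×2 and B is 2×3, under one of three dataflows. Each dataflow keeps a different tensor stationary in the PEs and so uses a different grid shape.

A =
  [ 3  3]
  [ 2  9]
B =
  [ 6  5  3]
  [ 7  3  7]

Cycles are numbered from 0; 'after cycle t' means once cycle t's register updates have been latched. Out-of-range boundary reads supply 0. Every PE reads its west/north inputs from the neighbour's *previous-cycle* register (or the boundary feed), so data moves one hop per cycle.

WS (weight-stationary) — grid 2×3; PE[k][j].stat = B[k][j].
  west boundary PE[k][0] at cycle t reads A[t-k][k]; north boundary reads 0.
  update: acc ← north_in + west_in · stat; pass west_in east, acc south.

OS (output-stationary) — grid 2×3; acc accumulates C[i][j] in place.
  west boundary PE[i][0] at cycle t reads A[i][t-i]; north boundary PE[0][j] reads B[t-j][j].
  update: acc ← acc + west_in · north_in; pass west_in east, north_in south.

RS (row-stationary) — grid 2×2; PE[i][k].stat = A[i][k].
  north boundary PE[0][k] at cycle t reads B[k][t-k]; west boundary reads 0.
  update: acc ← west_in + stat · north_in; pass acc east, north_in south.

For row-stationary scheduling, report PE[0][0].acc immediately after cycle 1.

RS on a 2×2 grid — tracing PE[0][0] and its feeders:
  cycle 0: PE[0][0] → acc 18, east 18, south 6
  cycle 1: PE[0][0] → acc 15, east 15, south 5

PE[0][0].acc = 15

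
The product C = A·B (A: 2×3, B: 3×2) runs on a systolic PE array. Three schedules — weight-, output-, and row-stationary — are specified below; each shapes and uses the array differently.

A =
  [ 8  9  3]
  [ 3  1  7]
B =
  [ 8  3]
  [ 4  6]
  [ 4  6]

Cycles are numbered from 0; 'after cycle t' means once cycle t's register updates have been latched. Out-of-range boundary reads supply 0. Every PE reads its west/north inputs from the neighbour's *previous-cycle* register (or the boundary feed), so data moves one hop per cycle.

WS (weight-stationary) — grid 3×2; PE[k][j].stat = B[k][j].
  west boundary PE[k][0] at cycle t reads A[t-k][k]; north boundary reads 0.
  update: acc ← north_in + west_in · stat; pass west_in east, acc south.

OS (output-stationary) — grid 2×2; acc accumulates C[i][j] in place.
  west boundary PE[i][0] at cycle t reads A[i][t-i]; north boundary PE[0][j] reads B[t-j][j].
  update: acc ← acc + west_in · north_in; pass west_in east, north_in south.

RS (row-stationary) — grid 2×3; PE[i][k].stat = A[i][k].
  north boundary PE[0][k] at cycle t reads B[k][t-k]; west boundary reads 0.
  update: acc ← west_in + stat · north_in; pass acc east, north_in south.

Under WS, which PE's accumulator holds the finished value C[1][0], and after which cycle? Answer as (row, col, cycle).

(row, col, cycle) = (2, 0, 3)

Under WS, C[1][0] lands at PE[2][0]:
  step 0 · PE2,0: acc=0; fwd→0 fwd↓0
  step 1 · PE2,0: acc=0; fwd→0 fwd↓0
  step 2 · PE2,0: acc=112; fwd→3 fwd↓112
  step 3 · PE2,0: acc=56; fwd→7 fwd↓56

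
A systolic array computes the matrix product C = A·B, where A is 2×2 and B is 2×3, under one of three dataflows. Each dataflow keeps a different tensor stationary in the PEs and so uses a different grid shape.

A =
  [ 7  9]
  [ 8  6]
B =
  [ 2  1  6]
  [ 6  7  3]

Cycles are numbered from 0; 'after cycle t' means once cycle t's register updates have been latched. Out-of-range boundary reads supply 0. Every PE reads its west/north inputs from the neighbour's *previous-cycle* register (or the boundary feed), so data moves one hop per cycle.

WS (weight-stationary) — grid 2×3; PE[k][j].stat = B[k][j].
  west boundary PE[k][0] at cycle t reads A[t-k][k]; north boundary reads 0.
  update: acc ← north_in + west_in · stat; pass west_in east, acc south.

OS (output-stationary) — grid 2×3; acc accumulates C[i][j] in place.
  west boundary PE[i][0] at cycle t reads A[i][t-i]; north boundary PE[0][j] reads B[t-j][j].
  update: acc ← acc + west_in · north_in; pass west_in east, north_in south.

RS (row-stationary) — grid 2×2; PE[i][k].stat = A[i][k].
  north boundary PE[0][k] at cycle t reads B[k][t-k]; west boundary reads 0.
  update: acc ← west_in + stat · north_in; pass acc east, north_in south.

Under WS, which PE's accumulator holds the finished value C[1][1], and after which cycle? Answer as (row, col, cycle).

WS — PE[1][1] is where C[1][1] collects:
  step 0 · PE1,1: acc=0; fwd→0 fwd↓0
  step 1 · PE1,1: acc=0; fwd→0 fwd↓0
  step 2 · PE1,1: acc=70; fwd→9 fwd↓70
  step 3 · PE1,1: acc=50; fwd→6 fwd↓50

(row, col, cycle) = (1, 1, 3)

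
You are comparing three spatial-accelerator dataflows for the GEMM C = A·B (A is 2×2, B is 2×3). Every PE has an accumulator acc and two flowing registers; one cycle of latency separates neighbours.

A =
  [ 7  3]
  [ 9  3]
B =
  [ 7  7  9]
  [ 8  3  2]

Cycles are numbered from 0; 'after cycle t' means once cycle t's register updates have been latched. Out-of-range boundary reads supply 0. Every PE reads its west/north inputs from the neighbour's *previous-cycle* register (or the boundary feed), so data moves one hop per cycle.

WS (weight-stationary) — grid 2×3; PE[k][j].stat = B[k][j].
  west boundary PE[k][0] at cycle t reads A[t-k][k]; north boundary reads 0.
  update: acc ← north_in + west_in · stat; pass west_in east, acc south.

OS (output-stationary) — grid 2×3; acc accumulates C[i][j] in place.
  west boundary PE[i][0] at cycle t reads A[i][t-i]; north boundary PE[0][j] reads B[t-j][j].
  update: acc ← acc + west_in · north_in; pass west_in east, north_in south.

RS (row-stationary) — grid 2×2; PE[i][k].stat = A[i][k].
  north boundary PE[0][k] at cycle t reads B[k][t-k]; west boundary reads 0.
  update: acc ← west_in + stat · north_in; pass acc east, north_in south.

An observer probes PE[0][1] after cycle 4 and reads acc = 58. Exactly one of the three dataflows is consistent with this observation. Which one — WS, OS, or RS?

WS [2×3] PE[0][1] across cycles:
  0: (0,1).acc=0  regs=<0,0>
  1: (0,1).acc=49  regs=<7,49>
  2: (0,1).acc=63  regs=<9,63>
  3: (0,1).acc=0  regs=<0,0>
  4: (0,1).acc=0  regs=<0,0>
OS [2×3] PE[0][1] across cycles:
  0: (0,1).acc=0  regs=<0,0>
  1: (0,1).acc=49  regs=<7,7>
  2: (0,1).acc=58  regs=<3,3>
  3: (0,1).acc=58  regs=<0,0>
  4: (0,1).acc=58  regs=<0,0>
RS [2×2] PE[0][1] across cycles:
  0: (0,1).acc=0  regs=<0,0>
  1: (0,1).acc=73  regs=<73,8>
  2: (0,1).acc=58  regs=<58,3>
  3: (0,1).acc=69  regs=<69,2>
  4: (0,1).acc=0  regs=<0,0>

dataflow = OS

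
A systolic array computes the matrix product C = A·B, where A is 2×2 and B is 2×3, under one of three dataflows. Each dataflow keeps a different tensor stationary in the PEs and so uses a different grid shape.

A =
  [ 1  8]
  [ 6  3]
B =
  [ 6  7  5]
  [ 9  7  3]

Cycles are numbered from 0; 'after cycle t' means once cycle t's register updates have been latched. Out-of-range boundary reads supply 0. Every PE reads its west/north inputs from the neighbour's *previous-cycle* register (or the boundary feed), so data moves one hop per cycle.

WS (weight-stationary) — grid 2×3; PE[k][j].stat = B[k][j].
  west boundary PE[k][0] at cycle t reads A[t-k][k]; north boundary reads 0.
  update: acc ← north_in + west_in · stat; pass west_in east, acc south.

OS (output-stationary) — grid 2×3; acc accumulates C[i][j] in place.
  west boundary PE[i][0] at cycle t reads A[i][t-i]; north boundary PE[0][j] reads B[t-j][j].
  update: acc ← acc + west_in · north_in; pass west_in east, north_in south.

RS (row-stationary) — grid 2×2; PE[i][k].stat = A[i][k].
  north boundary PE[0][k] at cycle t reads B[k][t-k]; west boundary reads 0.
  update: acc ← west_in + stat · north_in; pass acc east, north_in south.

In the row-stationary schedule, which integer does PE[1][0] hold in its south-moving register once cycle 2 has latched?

RS 2×2: PE[1][0] cycle-by-cycle (with neighbour feeds):
  cycle 0: PE[0][0] → acc 6, east 6, south 6
  cycle 0: PE[1][0] → acc 0, east 0, south 0
  cycle 1: PE[0][0] → acc 7, east 7, south 7
  cycle 1: PE[1][0] → acc 36, east 36, south 6
  cycle 2: PE[0][0] → acc 5, east 5, south 5
  cycle 2: PE[1][0] → acc 42, east 42, south 7

register = 7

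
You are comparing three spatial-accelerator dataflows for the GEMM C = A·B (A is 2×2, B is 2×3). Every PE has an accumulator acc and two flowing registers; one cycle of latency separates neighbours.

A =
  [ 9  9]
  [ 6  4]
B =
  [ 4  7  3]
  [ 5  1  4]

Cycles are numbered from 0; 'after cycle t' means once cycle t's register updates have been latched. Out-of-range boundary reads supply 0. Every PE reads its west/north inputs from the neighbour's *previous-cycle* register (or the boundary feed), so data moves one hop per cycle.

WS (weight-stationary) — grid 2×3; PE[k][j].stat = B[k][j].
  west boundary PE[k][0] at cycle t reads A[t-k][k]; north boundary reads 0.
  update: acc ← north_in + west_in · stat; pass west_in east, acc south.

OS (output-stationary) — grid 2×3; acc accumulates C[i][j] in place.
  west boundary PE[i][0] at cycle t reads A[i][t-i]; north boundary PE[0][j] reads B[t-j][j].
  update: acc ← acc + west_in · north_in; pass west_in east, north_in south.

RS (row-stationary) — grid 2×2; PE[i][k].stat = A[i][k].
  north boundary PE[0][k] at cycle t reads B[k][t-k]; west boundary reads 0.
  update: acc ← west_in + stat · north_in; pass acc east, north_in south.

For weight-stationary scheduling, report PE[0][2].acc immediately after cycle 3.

PE[0][2].acc = 18

WS (2×3). Following PE[0][2] plus its west/north inputs:
  t=0 PE[0][1]: acc=0 h=0 v=0
  t=0 PE[0][2]: acc=0 h=0 v=0
  t=1 PE[0][1]: acc=63 h=9 v=63
  t=1 PE[0][2]: acc=0 h=0 v=0
  t=2 PE[0][1]: acc=42 h=6 v=42
  t=2 PE[0][2]: acc=27 h=9 v=27
  t=3 PE[0][1]: acc=0 h=0 v=0
  t=3 PE[0][2]: acc=18 h=6 v=18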